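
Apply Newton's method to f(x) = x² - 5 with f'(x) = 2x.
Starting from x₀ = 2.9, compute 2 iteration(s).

f(x) = x² - 5
f'(x) = 2x
x₀ = 2.9

Newton-Raphson formula: x_{n+1} = x_n - f(x_n)/f'(x_n)

Iteration 1:
  f(2.900000) = 3.410000
  f'(2.900000) = 5.800000
  x_1 = 2.900000 - 3.410000/5.800000 = 2.312069
Iteration 2:
  f(2.312069) = 0.345663
  f'(2.312069) = 4.624138
  x_2 = 2.312069 - 0.345663/4.624138 = 2.237317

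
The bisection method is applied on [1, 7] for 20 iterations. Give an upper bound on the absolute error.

Bisection error bound: |error| ≤ (b-a)/2^n
|error| ≤ (7 - 1)/2^20 = 6/2^20
|error| ≤ 0.0000057220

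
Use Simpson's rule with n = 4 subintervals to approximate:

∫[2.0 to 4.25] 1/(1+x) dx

f(x) = 1/(1+x)
a = 2.0, b = 4.25, n = 4
h = (b - a)/n = 0.562500

Simpson's rule: (h/3)[f(x₀) + 4f(x₁) + 2f(x₂) + ... + f(xₙ)]

x_0 = 2.0000, f(x_0) = 0.333333, coefficient = 1
x_1 = 2.5625, f(x_1) = 0.280702, coefficient = 4
x_2 = 3.1250, f(x_2) = 0.242424, coefficient = 2
x_3 = 3.6875, f(x_3) = 0.213333, coefficient = 4
x_4 = 4.2500, f(x_4) = 0.190476, coefficient = 1

I ≈ (0.562500/3) × 2.984798 = 0.559650
Exact value: 0.559616
Error: 0.000034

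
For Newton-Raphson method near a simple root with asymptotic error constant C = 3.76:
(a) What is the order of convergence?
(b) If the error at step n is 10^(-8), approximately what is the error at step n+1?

(a) Newton-Raphson has quadratic (order 2) convergence near simple roots.
    This means |e_{n+1}| ≈ C|e_n|².

(b) With |e_n| = 10^(-8) and C = 3.76:
    |e_{n+1}| ≈ 3.76 × (10^(-8))² = 3.76 × 10^(-16)

(a) 2 (quadratic); (b) |e_{n+1}| ≈ 3.760e-16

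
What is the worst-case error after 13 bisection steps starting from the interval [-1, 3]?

Bisection error bound: |error| ≤ (b-a)/2^n
|error| ≤ (3 - (-1))/2^13 = 4/2^13
|error| ≤ 0.0004882812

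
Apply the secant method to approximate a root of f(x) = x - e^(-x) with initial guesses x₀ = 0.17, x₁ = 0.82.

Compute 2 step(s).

f(x) = x - e^(-x)
x₀ = 0.17, x₁ = 0.82

Secant formula: x_{n+1} = x_n - f(x_n)(x_n - x_{n-1})/(f(x_n) - f(x_{n-1}))

Iteration 1:
  f(0.170000) = -0.673665
  f(0.820000) = 0.379568
  x_2 = 0.820000 - 0.379568×(0.820000 - 0.170000)/(0.379568 - (-0.673665))
       = 0.585750
Iteration 2:
  f(0.820000) = 0.379568
  f(0.585750) = 0.029062
  x_3 = 0.585750 - 0.029062×(0.585750 - 0.820000)/(0.029062 - 0.379568)
       = 0.566327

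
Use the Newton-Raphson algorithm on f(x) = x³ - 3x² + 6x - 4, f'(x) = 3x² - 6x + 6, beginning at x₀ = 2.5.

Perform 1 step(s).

f(x) = x³ - 3x² + 6x - 4
f'(x) = 3x² - 6x + 6
x₀ = 2.5

Newton-Raphson formula: x_{n+1} = x_n - f(x_n)/f'(x_n)

Iteration 1:
  f(2.500000) = 7.875000
  f'(2.500000) = 9.750000
  x_1 = 2.500000 - 7.875000/9.750000 = 1.692308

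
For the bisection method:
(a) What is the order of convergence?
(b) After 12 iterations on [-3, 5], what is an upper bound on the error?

(a) Bisection has linear (order 1) convergence; the error is halved each step.

(b) Error bound = (b-a)/2^n = (5 - (-3))/2^{12}
    = 8/2^{12}

(a) 1 (linear); (b) error ≤ 1.95e-03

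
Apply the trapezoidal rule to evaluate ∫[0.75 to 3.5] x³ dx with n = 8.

f(x) = x³
a = 0.75, b = 3.5, n = 8
h = (b - a)/n = 0.343750

Trapezoidal rule: (h/2)[f(x₀) + 2f(x₁) + 2f(x₂) + ... + f(xₙ)]

x_0 = 0.7500, f(x_0) = 0.421875, coefficient = 1
x_1 = 1.0938, f(x_1) = 1.308441, coefficient = 2
x_2 = 1.4375, f(x_2) = 2.970459, coefficient = 2
x_3 = 1.7812, f(x_3) = 5.651642, coefficient = 2
x_4 = 2.1250, f(x_4) = 9.595703, coefficient = 2
x_5 = 2.4688, f(x_5) = 15.046356, coefficient = 2
x_6 = 2.8125, f(x_6) = 22.247314, coefficient = 2
x_7 = 3.1562, f(x_7) = 31.442291, coefficient = 2
x_8 = 3.5000, f(x_8) = 42.875000, coefficient = 1

I ≈ (0.343750/2) × 219.821289 = 37.781784
Exact value: 37.436523
Error: 0.345261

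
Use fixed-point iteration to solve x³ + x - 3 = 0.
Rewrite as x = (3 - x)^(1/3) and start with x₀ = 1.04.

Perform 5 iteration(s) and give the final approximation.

Equation: x³ + x - 3 = 0
Fixed-point form: x = (3 - x)^(1/3)
x₀ = 1.04

x_1 = g(1.040000) = 1.251465
x_2 = g(1.251465) = 1.204735
x_3 = g(1.204735) = 1.215373
x_4 = g(1.215373) = 1.212967
x_5 = g(1.212967) = 1.213512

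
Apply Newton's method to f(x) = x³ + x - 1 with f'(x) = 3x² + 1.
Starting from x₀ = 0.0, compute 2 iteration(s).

f(x) = x³ + x - 1
f'(x) = 3x² + 1
x₀ = 0.0

Newton-Raphson formula: x_{n+1} = x_n - f(x_n)/f'(x_n)

Iteration 1:
  f(0.000000) = -1.000000
  f'(0.000000) = 1.000000
  x_1 = 0.000000 - (-1.000000)/1.000000 = 1.000000
Iteration 2:
  f(1.000000) = 1.000000
  f'(1.000000) = 4.000000
  x_2 = 1.000000 - 1.000000/4.000000 = 0.750000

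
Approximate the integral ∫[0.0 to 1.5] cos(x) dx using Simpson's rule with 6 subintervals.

f(x) = cos(x)
a = 0.0, b = 1.5, n = 6
h = (b - a)/n = 0.250000

Simpson's rule: (h/3)[f(x₀) + 4f(x₁) + 2f(x₂) + ... + f(xₙ)]

x_0 = 0.0000, f(x_0) = 1.000000, coefficient = 1
x_1 = 0.2500, f(x_1) = 0.968912, coefficient = 4
x_2 = 0.5000, f(x_2) = 0.877583, coefficient = 2
x_3 = 0.7500, f(x_3) = 0.731689, coefficient = 4
x_4 = 1.0000, f(x_4) = 0.540302, coefficient = 2
x_5 = 1.2500, f(x_5) = 0.315322, coefficient = 4
x_6 = 1.5000, f(x_6) = 0.070737, coefficient = 1

I ≈ (0.250000/3) × 11.970202 = 0.997517
Exact value: 0.997495
Error: 0.000022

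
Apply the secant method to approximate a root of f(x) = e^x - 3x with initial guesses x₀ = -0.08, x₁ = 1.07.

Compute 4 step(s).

f(x) = e^x - 3x
x₀ = -0.08, x₁ = 1.07

Secant formula: x_{n+1} = x_n - f(x_n)(x_n - x_{n-1})/(f(x_n) - f(x_{n-1}))

Iteration 1:
  f(-0.080000) = 1.163116
  f(1.070000) = -0.294621
  x_2 = 1.070000 - (-0.294621)×(1.070000 - (-0.080000))/(-0.294621 - 1.163116)
       = 0.837576
Iteration 2:
  f(1.070000) = -0.294621
  f(0.837576) = -0.201969
  x_3 = 0.837576 - (-0.201969)×(0.837576 - 1.070000)/(-0.201969 - (-0.294621))
       = 0.330920
Iteration 3:
  f(0.837576) = -0.201969
  f(0.330920) = 0.399488
  x_4 = 0.330920 - 0.399488×(0.330920 - 0.837576)/(0.399488 - (-0.201969))
       = 0.667441
Iteration 4:
  f(0.330920) = 0.399488
  f(0.667441) = -0.053080
  x_5 = 0.667441 - (-0.053080)×(0.667441 - 0.330920)/(-0.053080 - 0.399488)
       = 0.627972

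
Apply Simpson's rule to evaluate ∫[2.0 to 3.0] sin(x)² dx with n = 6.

f(x) = sin(x)²
a = 2.0, b = 3.0, n = 6
h = (b - a)/n = 0.166667

Simpson's rule: (h/3)[f(x₀) + 4f(x₁) + 2f(x₂) + ... + f(xₙ)]

x_0 = 2.0000, f(x_0) = 0.826822, coefficient = 1
x_1 = 2.1667, f(x_1) = 0.685022, coefficient = 4
x_2 = 2.3333, f(x_2) = 0.522853, coefficient = 2
x_3 = 2.5000, f(x_3) = 0.358169, coefficient = 4
x_4 = 2.6667, f(x_4) = 0.209098, coefficient = 2
x_5 = 2.8333, f(x_5) = 0.092052, coefficient = 4
x_6 = 3.0000, f(x_6) = 0.019915, coefficient = 1

I ≈ (0.166667/3) × 6.851609 = 0.380645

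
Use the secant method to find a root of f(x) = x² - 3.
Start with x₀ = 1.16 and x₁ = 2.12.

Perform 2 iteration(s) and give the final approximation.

f(x) = x² - 3
x₀ = 1.16, x₁ = 2.12

Secant formula: x_{n+1} = x_n - f(x_n)(x_n - x_{n-1})/(f(x_n) - f(x_{n-1}))

Iteration 1:
  f(1.160000) = -1.654400
  f(2.120000) = 1.494400
  x_2 = 2.120000 - 1.494400×(2.120000 - 1.160000)/(1.494400 - (-1.654400))
       = 1.664390
Iteration 2:
  f(2.120000) = 1.494400
  f(1.664390) = -0.229805
  x_3 = 1.664390 - (-0.229805)×(1.664390 - 2.120000)/(-0.229805 - 1.494400)
       = 1.725115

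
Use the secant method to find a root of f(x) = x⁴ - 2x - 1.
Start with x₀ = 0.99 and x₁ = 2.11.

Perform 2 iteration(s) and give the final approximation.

f(x) = x⁴ - 2x - 1
x₀ = 0.99, x₁ = 2.11

Secant formula: x_{n+1} = x_n - f(x_n)(x_n - x_{n-1})/(f(x_n) - f(x_{n-1}))

Iteration 1:
  f(0.990000) = -2.019404
  f(2.110000) = 14.601194
  x_2 = 2.110000 - 14.601194×(2.110000 - 0.990000)/(14.601194 - (-2.019404))
       = 1.126080
Iteration 2:
  f(2.110000) = 14.601194
  f(1.126080) = -1.644193
  x_3 = 1.126080 - (-1.644193)×(1.126080 - 2.110000)/(-1.644193 - 14.601194)
       = 1.225662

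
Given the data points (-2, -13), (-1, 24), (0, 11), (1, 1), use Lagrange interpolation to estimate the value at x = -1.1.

Lagrange interpolation formula:
P(x) = Σ yᵢ × Lᵢ(x)
where Lᵢ(x) = Π_{j≠i} (x - xⱼ)/(xᵢ - xⱼ)

L_0(-1.1) = (-1.1 - (-1))/(-2 - (-1)) × (-1.1 - 0)/(-2 - 0) × (-1.1 - 1)/(-2 - 1) = 0.038500
L_1(-1.1) = (-1.1 - (-2))/(-1 - (-2)) × (-1.1 - 0)/(-1 - 0) × (-1.1 - 1)/(-1 - 1) = 1.039500
L_2(-1.1) = (-1.1 - (-2))/(0 - (-2)) × (-1.1 - (-1))/(0 - (-1)) × (-1.1 - 1)/(0 - 1) = -0.094500
L_3(-1.1) = (-1.1 - (-2))/(1 - (-2)) × (-1.1 - (-1))/(1 - (-1)) × (-1.1 - 0)/(1 - 0) = 0.016500

P(-1.1) = (-13)×L_0(-1.1) + 24×L_1(-1.1) + 11×L_2(-1.1) + 1×L_3(-1.1)
P(-1.1) = 23.424500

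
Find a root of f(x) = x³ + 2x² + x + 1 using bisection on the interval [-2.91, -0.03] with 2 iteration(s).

f(x) = x³ + 2x² + x + 1
Initial interval: [-2.91, -0.03]

Iteration 1:
  c_1 = (-2.910000 + (-0.030000))/2 = -1.470000
  f(c_1) = f(-1.470000) = 0.675277
  f(a) × f(c) < 0, new interval: [-2.910000, -1.470000]
Iteration 2:
  c_2 = (-2.910000 + (-1.470000))/2 = -2.190000
  f(c_2) = f(-2.190000) = -2.101259
  f(a) × f(c) ≥ 0, new interval: [-2.190000, -1.470000]

After 2 iteration(s), the approximation is c_2 = -2.190000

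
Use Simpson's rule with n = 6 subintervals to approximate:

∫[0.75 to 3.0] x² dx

f(x) = x²
a = 0.75, b = 3.0, n = 6
h = (b - a)/n = 0.375000

Simpson's rule: (h/3)[f(x₀) + 4f(x₁) + 2f(x₂) + ... + f(xₙ)]

x_0 = 0.7500, f(x_0) = 0.562500, coefficient = 1
x_1 = 1.1250, f(x_1) = 1.265625, coefficient = 4
x_2 = 1.5000, f(x_2) = 2.250000, coefficient = 2
x_3 = 1.8750, f(x_3) = 3.515625, coefficient = 4
x_4 = 2.2500, f(x_4) = 5.062500, coefficient = 2
x_5 = 2.6250, f(x_5) = 6.890625, coefficient = 4
x_6 = 3.0000, f(x_6) = 9.000000, coefficient = 1

I ≈ (0.375000/3) × 70.875000 = 8.859375
Exact value: 8.859375
Error: 0.000000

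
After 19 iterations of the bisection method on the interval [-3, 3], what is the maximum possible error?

Bisection error bound: |error| ≤ (b-a)/2^n
|error| ≤ (3 - (-3))/2^19 = 6/2^19
|error| ≤ 0.0000114441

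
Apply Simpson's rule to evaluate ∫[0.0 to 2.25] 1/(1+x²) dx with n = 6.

f(x) = 1/(1+x²)
a = 0.0, b = 2.25, n = 6
h = (b - a)/n = 0.375000

Simpson's rule: (h/3)[f(x₀) + 4f(x₁) + 2f(x₂) + ... + f(xₙ)]

x_0 = 0.0000, f(x_0) = 1.000000, coefficient = 1
x_1 = 0.3750, f(x_1) = 0.876712, coefficient = 4
x_2 = 0.7500, f(x_2) = 0.640000, coefficient = 2
x_3 = 1.1250, f(x_3) = 0.441379, coefficient = 4
x_4 = 1.5000, f(x_4) = 0.307692, coefficient = 2
x_5 = 1.8750, f(x_5) = 0.221453, coefficient = 4
x_6 = 2.2500, f(x_6) = 0.164948, coefficient = 1

I ≈ (0.375000/3) × 9.218513 = 1.152314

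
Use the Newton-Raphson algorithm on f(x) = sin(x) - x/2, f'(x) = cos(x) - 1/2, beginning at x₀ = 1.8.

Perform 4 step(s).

f(x) = sin(x) - x/2
f'(x) = cos(x) - 1/2
x₀ = 1.8

Newton-Raphson formula: x_{n+1} = x_n - f(x_n)/f'(x_n)

Iteration 1:
  f(1.800000) = 0.073848
  f'(1.800000) = -0.727202
  x_1 = 1.800000 - 0.073848/(-0.727202) = 1.901550
Iteration 2:
  f(1.901550) = -0.004977
  f'(1.901550) = -0.824756
  x_2 = 1.901550 - (-0.004977)/(-0.824756) = 1.895515
Iteration 3:
  f(1.895515) = -0.000017
  f'(1.895515) = -0.819042
  x_3 = 1.895515 - (-0.000017)/(-0.819042) = 1.895494
Iteration 4:
  f(1.895494) = 0.000000
  f'(1.895494) = -0.819023
  x_4 = 1.895494 - 0.000000/(-0.819023) = 1.895494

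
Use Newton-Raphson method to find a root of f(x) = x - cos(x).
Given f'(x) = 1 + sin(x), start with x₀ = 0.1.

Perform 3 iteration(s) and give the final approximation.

f(x) = x - cos(x)
f'(x) = 1 + sin(x)
x₀ = 0.1

Newton-Raphson formula: x_{n+1} = x_n - f(x_n)/f'(x_n)

Iteration 1:
  f(0.100000) = -0.895004
  f'(0.100000) = 1.099833
  x_1 = 0.100000 - (-0.895004)/1.099833 = 0.913763
Iteration 2:
  f(0.913763) = 0.302993
  f'(0.913763) = 1.791808
  x_2 = 0.913763 - 0.302993/1.791808 = 0.744664
Iteration 3:
  f(0.744664) = 0.009349
  f'(0.744664) = 1.677725
  x_3 = 0.744664 - 0.009349/1.677725 = 0.739092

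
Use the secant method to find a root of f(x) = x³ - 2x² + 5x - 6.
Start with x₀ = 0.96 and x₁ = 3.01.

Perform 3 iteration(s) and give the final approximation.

f(x) = x³ - 2x² + 5x - 6
x₀ = 0.96, x₁ = 3.01

Secant formula: x_{n+1} = x_n - f(x_n)(x_n - x_{n-1})/(f(x_n) - f(x_{n-1}))

Iteration 1:
  f(0.960000) = -2.158464
  f(3.010000) = 18.200701
  x_2 = 3.010000 - 18.200701×(3.010000 - 0.960000)/(18.200701 - (-2.158464))
       = 1.177340
Iteration 2:
  f(3.010000) = 18.200701
  f(1.177340) = -1.253615
  x_3 = 1.177340 - (-1.253615)×(1.177340 - 3.010000)/(-1.253615 - 18.200701)
       = 1.295434
Iteration 3:
  f(1.177340) = -1.253615
  f(1.295434) = -0.705196
  x_4 = 1.295434 - (-0.705196)×(1.295434 - 1.177340)/(-0.705196 - (-1.253615))
       = 1.447289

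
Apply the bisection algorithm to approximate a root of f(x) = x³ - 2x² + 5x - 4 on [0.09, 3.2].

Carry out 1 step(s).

f(x) = x³ - 2x² + 5x - 4
Initial interval: [0.09, 3.2]

Iteration 1:
  c_1 = (0.090000 + 3.200000)/2 = 1.645000
  f(c_1) = f(1.645000) = 3.264361
  f(a) × f(c) < 0, new interval: [0.090000, 1.645000]

After 1 iteration(s), the approximation is c_1 = 1.645000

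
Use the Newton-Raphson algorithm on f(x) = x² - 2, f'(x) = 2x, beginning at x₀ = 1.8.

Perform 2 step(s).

f(x) = x² - 2
f'(x) = 2x
x₀ = 1.8

Newton-Raphson formula: x_{n+1} = x_n - f(x_n)/f'(x_n)

Iteration 1:
  f(1.800000) = 1.240000
  f'(1.800000) = 3.600000
  x_1 = 1.800000 - 1.240000/3.600000 = 1.455556
Iteration 2:
  f(1.455556) = 0.118642
  f'(1.455556) = 2.911111
  x_2 = 1.455556 - 0.118642/2.911111 = 1.414801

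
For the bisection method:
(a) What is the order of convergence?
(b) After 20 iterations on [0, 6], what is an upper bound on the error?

(a) Bisection has linear (order 1) convergence; the error is halved each step.

(b) Error bound = (b-a)/2^n = (6 - 0)/2^{20}
    = 6/2^{20}

(a) 1 (linear); (b) error ≤ 5.72e-06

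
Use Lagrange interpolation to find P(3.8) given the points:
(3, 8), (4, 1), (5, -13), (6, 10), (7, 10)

Lagrange interpolation formula:
P(x) = Σ yᵢ × Lᵢ(x)
where Lᵢ(x) = Π_{j≠i} (x - xⱼ)/(xᵢ - xⱼ)

L_0(3.8) = (3.8 - 4)/(3 - 4) × (3.8 - 5)/(3 - 5) × (3.8 - 6)/(3 - 6) × (3.8 - 7)/(3 - 7) = 0.070400
L_1(3.8) = (3.8 - 3)/(4 - 3) × (3.8 - 5)/(4 - 5) × (3.8 - 6)/(4 - 6) × (3.8 - 7)/(4 - 7) = 1.126400
L_2(3.8) = (3.8 - 3)/(5 - 3) × (3.8 - 4)/(5 - 4) × (3.8 - 6)/(5 - 6) × (3.8 - 7)/(5 - 7) = -0.281600
L_3(3.8) = (3.8 - 3)/(6 - 3) × (3.8 - 4)/(6 - 4) × (3.8 - 5)/(6 - 5) × (3.8 - 7)/(6 - 7) = 0.102400
L_4(3.8) = (3.8 - 3)/(7 - 3) × (3.8 - 4)/(7 - 4) × (3.8 - 5)/(7 - 5) × (3.8 - 6)/(7 - 6) = -0.017600

P(3.8) = 8×L_0(3.8) + 1×L_1(3.8) + (-13)×L_2(3.8) + 10×L_3(3.8) + 10×L_4(3.8)
P(3.8) = 6.198400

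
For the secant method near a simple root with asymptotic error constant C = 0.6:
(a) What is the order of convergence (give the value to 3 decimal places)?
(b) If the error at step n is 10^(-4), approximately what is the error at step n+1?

(a) Secant method has superlinear convergence with order φ = (1+√5)/2 ≈ 1.618.
    This means |e_{n+1}| ≈ C|e_n|^1.618.

(b) With |e_n| = 10^(-4) and C = 0.6:
    |e_{n+1}| ≈ 0.6 × (10^(-4))^1.618 = 0.6 × 10^(-6.47)

(a) ≈ 1.618 (golden ratio); (b) |e_{n+1}| ≈ 2.023e-07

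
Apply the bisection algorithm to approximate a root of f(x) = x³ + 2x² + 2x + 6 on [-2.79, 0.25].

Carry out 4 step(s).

f(x) = x³ + 2x² + 2x + 6
Initial interval: [-2.79, 0.25]

Iteration 1:
  c_1 = (-2.790000 + 0.250000)/2 = -1.270000
  f(c_1) = f(-1.270000) = 4.637417
  f(a) × f(c) < 0, new interval: [-2.790000, -1.270000]
Iteration 2:
  c_2 = (-2.790000 + (-1.270000))/2 = -2.030000
  f(c_2) = f(-2.030000) = 1.816373
  f(a) × f(c) < 0, new interval: [-2.790000, -2.030000]
Iteration 3:
  c_3 = (-2.790000 + (-2.030000))/2 = -2.410000
  f(c_3) = f(-2.410000) = -1.201321
  f(a) × f(c) ≥ 0, new interval: [-2.410000, -2.030000]
Iteration 4:
  c_4 = (-2.410000 + (-2.030000))/2 = -2.220000
  f(c_4) = f(-2.220000) = 0.475752
  f(a) × f(c) < 0, new interval: [-2.410000, -2.220000]

After 4 iteration(s), the approximation is c_4 = -2.220000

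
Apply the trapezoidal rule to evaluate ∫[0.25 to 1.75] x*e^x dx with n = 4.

f(x) = x*e^x
a = 0.25, b = 1.75, n = 4
h = (b - a)/n = 0.375000

Trapezoidal rule: (h/2)[f(x₀) + 2f(x₁) + 2f(x₂) + ... + f(xₙ)]

x_0 = 0.2500, f(x_0) = 0.321006, coefficient = 1
x_1 = 0.6250, f(x_1) = 1.167654, coefficient = 2
x_2 = 1.0000, f(x_2) = 2.718282, coefficient = 2
x_3 = 1.3750, f(x_3) = 5.438230, coefficient = 2
x_4 = 1.7500, f(x_4) = 10.070555, coefficient = 1

I ≈ (0.375000/2) × 29.039893 = 5.444980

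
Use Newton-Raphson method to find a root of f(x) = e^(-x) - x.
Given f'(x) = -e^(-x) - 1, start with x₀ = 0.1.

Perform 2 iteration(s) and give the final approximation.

f(x) = e^(-x) - x
f'(x) = -e^(-x) - 1
x₀ = 0.1

Newton-Raphson formula: x_{n+1} = x_n - f(x_n)/f'(x_n)

Iteration 1:
  f(0.100000) = 0.804837
  f'(0.100000) = -1.904837
  x_1 = 0.100000 - 0.804837/(-1.904837) = 0.522523
Iteration 2:
  f(0.522523) = 0.070500
  f'(0.522523) = -1.593023
  x_2 = 0.522523 - 0.070500/(-1.593023) = 0.566778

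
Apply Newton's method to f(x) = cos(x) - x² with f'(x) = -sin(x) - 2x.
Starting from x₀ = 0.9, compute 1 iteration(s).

f(x) = cos(x) - x²
f'(x) = -sin(x) - 2x
x₀ = 0.9

Newton-Raphson formula: x_{n+1} = x_n - f(x_n)/f'(x_n)

Iteration 1:
  f(0.900000) = -0.188390
  f'(0.900000) = -2.583327
  x_1 = 0.900000 - (-0.188390)/(-2.583327) = 0.827075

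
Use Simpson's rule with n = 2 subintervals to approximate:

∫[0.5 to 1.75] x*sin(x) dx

f(x) = x*sin(x)
a = 0.5, b = 1.75, n = 2
h = (b - a)/n = 0.625000

Simpson's rule: (h/3)[f(x₀) + 4f(x₁) + 2f(x₂) + ... + f(xₙ)]

x_0 = 0.5000, f(x_0) = 0.239713, coefficient = 1
x_1 = 1.1250, f(x_1) = 1.015051, coefficient = 4
x_2 = 1.7500, f(x_2) = 1.721975, coefficient = 1

I ≈ (0.625000/3) × 6.021892 = 1.254561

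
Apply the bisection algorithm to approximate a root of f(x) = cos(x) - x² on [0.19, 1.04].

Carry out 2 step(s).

f(x) = cos(x) - x²
Initial interval: [0.19, 1.04]

Iteration 1:
  c_1 = (0.190000 + 1.040000)/2 = 0.615000
  f(c_1) = f(0.615000) = 0.438548
  f(a) × f(c) ≥ 0, new interval: [0.615000, 1.040000]
Iteration 2:
  c_2 = (0.615000 + 1.040000)/2 = 0.827500
  f(c_2) = f(0.827500) = -0.008038
  f(a) × f(c) < 0, new interval: [0.615000, 0.827500]

After 2 iteration(s), the approximation is c_2 = 0.827500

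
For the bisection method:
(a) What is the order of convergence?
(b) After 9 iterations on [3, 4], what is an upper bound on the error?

(a) Bisection has linear (order 1) convergence; the error is halved each step.

(b) Error bound = (b-a)/2^n = (4 - 3)/2^{9}
    = 1/2^{9}

(a) 1 (linear); (b) error ≤ 1.95e-03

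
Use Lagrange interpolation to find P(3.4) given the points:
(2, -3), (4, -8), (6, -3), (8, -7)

Lagrange interpolation formula:
P(x) = Σ yᵢ × Lᵢ(x)
where Lᵢ(x) = Π_{j≠i} (x - xⱼ)/(xᵢ - xⱼ)

L_0(3.4) = (3.4 - 4)/(2 - 4) × (3.4 - 6)/(2 - 6) × (3.4 - 8)/(2 - 8) = 0.149500
L_1(3.4) = (3.4 - 2)/(4 - 2) × (3.4 - 6)/(4 - 6) × (3.4 - 8)/(4 - 8) = 1.046500
L_2(3.4) = (3.4 - 2)/(6 - 2) × (3.4 - 4)/(6 - 4) × (3.4 - 8)/(6 - 8) = -0.241500
L_3(3.4) = (3.4 - 2)/(8 - 2) × (3.4 - 4)/(8 - 4) × (3.4 - 6)/(8 - 6) = 0.045500

P(3.4) = (-3)×L_0(3.4) + (-8)×L_1(3.4) + (-3)×L_2(3.4) + (-7)×L_3(3.4)
P(3.4) = -8.414500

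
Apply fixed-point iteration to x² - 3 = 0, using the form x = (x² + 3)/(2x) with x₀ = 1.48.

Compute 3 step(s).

Equation: x² - 3 = 0
Fixed-point form: x = (x² + 3)/(2x)
x₀ = 1.48

x_1 = g(1.480000) = 1.753514
x_2 = g(1.753514) = 1.732182
x_3 = g(1.732182) = 1.732051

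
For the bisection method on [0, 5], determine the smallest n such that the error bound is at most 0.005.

We need (b-a)/2^n ≤ 0.005
(5 - 0)/2^n ≤ 0.005
5/2^n ≤ 0.005
2^n ≥ 1000
n ≥ log₂(1000) = 9.97
n ≥ 10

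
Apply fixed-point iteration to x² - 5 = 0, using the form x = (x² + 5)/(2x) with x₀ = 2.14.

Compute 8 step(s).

Equation: x² - 5 = 0
Fixed-point form: x = (x² + 5)/(2x)
x₀ = 2.14

x_1 = g(2.140000) = 2.238224
x_2 = g(2.238224) = 2.236069
x_3 = g(2.236069) = 2.236068
x_4 = g(2.236068) = 2.236068
x_5 = g(2.236068) = 2.236068
x_6 = g(2.236068) = 2.236068
x_7 = g(2.236068) = 2.236068
x_8 = g(2.236068) = 2.236068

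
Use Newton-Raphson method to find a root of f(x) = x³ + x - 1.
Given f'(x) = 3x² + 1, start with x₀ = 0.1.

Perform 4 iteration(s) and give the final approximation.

f(x) = x³ + x - 1
f'(x) = 3x² + 1
x₀ = 0.1

Newton-Raphson formula: x_{n+1} = x_n - f(x_n)/f'(x_n)

Iteration 1:
  f(0.100000) = -0.899000
  f'(0.100000) = 1.030000
  x_1 = 0.100000 - (-0.899000)/1.030000 = 0.972816
Iteration 2:
  f(0.972816) = 0.893459
  f'(0.972816) = 3.839110
  x_2 = 0.972816 - 0.893459/3.839110 = 0.740090
Iteration 3:
  f(0.740090) = 0.145462
  f'(0.740090) = 2.643200
  x_3 = 0.740090 - 0.145462/2.643200 = 0.685058
Iteration 4:
  f(0.685058) = 0.006558
  f'(0.685058) = 2.407911
  x_4 = 0.685058 - 0.006558/2.407911 = 0.682334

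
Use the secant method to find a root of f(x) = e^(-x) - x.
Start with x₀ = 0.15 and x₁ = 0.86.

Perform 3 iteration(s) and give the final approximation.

f(x) = e^(-x) - x
x₀ = 0.15, x₁ = 0.86

Secant formula: x_{n+1} = x_n - f(x_n)(x_n - x_{n-1})/(f(x_n) - f(x_{n-1}))

Iteration 1:
  f(0.150000) = 0.710708
  f(0.860000) = -0.436838
  x_2 = 0.860000 - (-0.436838)×(0.860000 - 0.150000)/(-0.436838 - 0.710708)
       = 0.589723
Iteration 2:
  f(0.860000) = -0.436838
  f(0.589723) = -0.035243
  x_3 = 0.589723 - (-0.035243)×(0.589723 - 0.860000)/(-0.035243 - (-0.436838))
       = 0.566005
Iteration 3:
  f(0.589723) = -0.035243
  f(0.566005) = 0.001785
  x_4 = 0.566005 - 0.001785×(0.566005 - 0.589723)/(0.001785 - (-0.035243))
       = 0.567148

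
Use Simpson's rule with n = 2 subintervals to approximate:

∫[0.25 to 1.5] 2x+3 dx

f(x) = 2x+3
a = 0.25, b = 1.5, n = 2
h = (b - a)/n = 0.625000

Simpson's rule: (h/3)[f(x₀) + 4f(x₁) + 2f(x₂) + ... + f(xₙ)]

x_0 = 0.2500, f(x_0) = 3.500000, coefficient = 1
x_1 = 0.8750, f(x_1) = 4.750000, coefficient = 4
x_2 = 1.5000, f(x_2) = 6.000000, coefficient = 1

I ≈ (0.625000/3) × 28.500000 = 5.937500
Exact value: 5.937500
Error: 0.000000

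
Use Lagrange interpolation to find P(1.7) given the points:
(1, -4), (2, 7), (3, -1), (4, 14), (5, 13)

Lagrange interpolation formula:
P(x) = Σ yᵢ × Lᵢ(x)
where Lᵢ(x) = Π_{j≠i} (x - xⱼ)/(xᵢ - xⱼ)

L_0(1.7) = (1.7 - 2)/(1 - 2) × (1.7 - 3)/(1 - 3) × (1.7 - 4)/(1 - 4) × (1.7 - 5)/(1 - 5) = 0.123338
L_1(1.7) = (1.7 - 1)/(2 - 1) × (1.7 - 3)/(2 - 3) × (1.7 - 4)/(2 - 4) × (1.7 - 5)/(2 - 5) = 1.151150
L_2(1.7) = (1.7 - 1)/(3 - 1) × (1.7 - 2)/(3 - 2) × (1.7 - 4)/(3 - 4) × (1.7 - 5)/(3 - 5) = -0.398475
L_3(1.7) = (1.7 - 1)/(4 - 1) × (1.7 - 2)/(4 - 2) × (1.7 - 3)/(4 - 3) × (1.7 - 5)/(4 - 5) = 0.150150
L_4(1.7) = (1.7 - 1)/(5 - 1) × (1.7 - 2)/(5 - 2) × (1.7 - 3)/(5 - 3) × (1.7 - 4)/(5 - 4) = -0.026163

P(1.7) = (-4)×L_0(1.7) + 7×L_1(1.7) + (-1)×L_2(1.7) + 14×L_3(1.7) + 13×L_4(1.7)
P(1.7) = 9.725162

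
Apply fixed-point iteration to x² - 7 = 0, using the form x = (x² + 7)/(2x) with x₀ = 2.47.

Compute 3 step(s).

Equation: x² - 7 = 0
Fixed-point form: x = (x² + 7)/(2x)
x₀ = 2.47

x_1 = g(2.470000) = 2.652004
x_2 = g(2.652004) = 2.645759
x_3 = g(2.645759) = 2.645751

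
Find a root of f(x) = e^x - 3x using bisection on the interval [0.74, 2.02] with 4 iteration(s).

f(x) = e^x - 3x
Initial interval: [0.74, 2.02]

Iteration 1:
  c_1 = (0.740000 + 2.020000)/2 = 1.380000
  f(c_1) = f(1.380000) = -0.165098
  f(a) × f(c) ≥ 0, new interval: [1.380000, 2.020000]
Iteration 2:
  c_2 = (1.380000 + 2.020000)/2 = 1.700000
  f(c_2) = f(1.700000) = 0.373947
  f(a) × f(c) < 0, new interval: [1.380000, 1.700000]
Iteration 3:
  c_3 = (1.380000 + 1.700000)/2 = 1.540000
  f(c_3) = f(1.540000) = 0.044590
  f(a) × f(c) < 0, new interval: [1.380000, 1.540000]
Iteration 4:
  c_4 = (1.380000 + 1.540000)/2 = 1.460000
  f(c_4) = f(1.460000) = -0.074040
  f(a) × f(c) ≥ 0, new interval: [1.460000, 1.540000]

After 4 iteration(s), the approximation is c_4 = 1.460000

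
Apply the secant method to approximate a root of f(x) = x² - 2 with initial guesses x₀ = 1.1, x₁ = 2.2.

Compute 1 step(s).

f(x) = x² - 2
x₀ = 1.1, x₁ = 2.2

Secant formula: x_{n+1} = x_n - f(x_n)(x_n - x_{n-1})/(f(x_n) - f(x_{n-1}))

Iteration 1:
  f(1.100000) = -0.790000
  f(2.200000) = 2.840000
  x_2 = 2.200000 - 2.840000×(2.200000 - 1.100000)/(2.840000 - (-0.790000))
       = 1.339394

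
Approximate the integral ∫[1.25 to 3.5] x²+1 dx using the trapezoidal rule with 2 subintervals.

f(x) = x²+1
a = 1.25, b = 3.5, n = 2
h = (b - a)/n = 1.125000

Trapezoidal rule: (h/2)[f(x₀) + 2f(x₁) + 2f(x₂) + ... + f(xₙ)]

x_0 = 1.2500, f(x_0) = 2.562500, coefficient = 1
x_1 = 2.3750, f(x_1) = 6.640625, coefficient = 2
x_2 = 3.5000, f(x_2) = 13.250000, coefficient = 1

I ≈ (1.125000/2) × 29.093750 = 16.365234
Exact value: 15.890625
Error: 0.474609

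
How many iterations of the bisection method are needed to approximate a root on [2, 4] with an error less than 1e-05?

We need (b-a)/2^n ≤ 1e-05
(4 - 2)/2^n ≤ 1e-05
2/2^n ≤ 1e-05
2^n ≥ 200000
n ≥ log₂(200000) = 17.61
n ≥ 18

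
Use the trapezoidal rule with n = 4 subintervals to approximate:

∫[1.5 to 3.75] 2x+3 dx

f(x) = 2x+3
a = 1.5, b = 3.75, n = 4
h = (b - a)/n = 0.562500

Trapezoidal rule: (h/2)[f(x₀) + 2f(x₁) + 2f(x₂) + ... + f(xₙ)]

x_0 = 1.5000, f(x_0) = 6.000000, coefficient = 1
x_1 = 2.0625, f(x_1) = 7.125000, coefficient = 2
x_2 = 2.6250, f(x_2) = 8.250000, coefficient = 2
x_3 = 3.1875, f(x_3) = 9.375000, coefficient = 2
x_4 = 3.7500, f(x_4) = 10.500000, coefficient = 1

I ≈ (0.562500/2) × 66.000000 = 18.562500
Exact value: 18.562500
Error: 0.000000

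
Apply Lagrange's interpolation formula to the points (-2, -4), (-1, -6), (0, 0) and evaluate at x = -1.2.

Lagrange interpolation formula:
P(x) = Σ yᵢ × Lᵢ(x)
where Lᵢ(x) = Π_{j≠i} (x - xⱼ)/(xᵢ - xⱼ)

L_0(-1.2) = (-1.2 - (-1))/(-2 - (-1)) × (-1.2 - 0)/(-2 - 0) = 0.120000
L_1(-1.2) = (-1.2 - (-2))/(-1 - (-2)) × (-1.2 - 0)/(-1 - 0) = 0.960000
L_2(-1.2) = (-1.2 - (-2))/(0 - (-2)) × (-1.2 - (-1))/(0 - (-1)) = -0.080000

P(-1.2) = (-4)×L_0(-1.2) + (-6)×L_1(-1.2) + 0×L_2(-1.2)
P(-1.2) = -6.240000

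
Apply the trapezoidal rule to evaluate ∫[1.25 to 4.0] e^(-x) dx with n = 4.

f(x) = e^(-x)
a = 1.25, b = 4.0, n = 4
h = (b - a)/n = 0.687500

Trapezoidal rule: (h/2)[f(x₀) + 2f(x₁) + 2f(x₂) + ... + f(xₙ)]

x_0 = 1.2500, f(x_0) = 0.286505, coefficient = 1
x_1 = 1.9375, f(x_1) = 0.144064, coefficient = 2
x_2 = 2.6250, f(x_2) = 0.072440, coefficient = 2
x_3 = 3.3125, f(x_3) = 0.036425, coefficient = 2
x_4 = 4.0000, f(x_4) = 0.018316, coefficient = 1

I ≈ (0.687500/2) × 0.810677 = 0.278670
Exact value: 0.268189
Error: 0.010481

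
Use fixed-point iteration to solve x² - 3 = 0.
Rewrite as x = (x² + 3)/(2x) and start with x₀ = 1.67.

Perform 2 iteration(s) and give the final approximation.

Equation: x² - 3 = 0
Fixed-point form: x = (x² + 3)/(2x)
x₀ = 1.67

x_1 = g(1.670000) = 1.733204
x_2 = g(1.733204) = 1.732051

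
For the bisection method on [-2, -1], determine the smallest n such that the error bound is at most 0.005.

We need (b-a)/2^n ≤ 0.005
(-1 - (-2))/2^n ≤ 0.005
1/2^n ≤ 0.005
2^n ≥ 200
n ≥ log₂(200) = 7.64
n ≥ 8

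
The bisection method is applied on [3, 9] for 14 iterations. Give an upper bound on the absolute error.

Bisection error bound: |error| ≤ (b-a)/2^n
|error| ≤ (9 - 3)/2^14 = 6/2^14
|error| ≤ 0.0003662109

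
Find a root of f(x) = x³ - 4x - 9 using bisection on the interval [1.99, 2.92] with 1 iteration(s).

f(x) = x³ - 4x - 9
Initial interval: [1.99, 2.92]

Iteration 1:
  c_1 = (1.990000 + 2.920000)/2 = 2.455000
  f(c_1) = f(2.455000) = -4.023654
  f(a) × f(c) ≥ 0, new interval: [2.455000, 2.920000]

After 1 iteration(s), the approximation is c_1 = 2.455000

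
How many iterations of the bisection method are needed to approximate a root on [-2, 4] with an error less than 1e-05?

We need (b-a)/2^n ≤ 1e-05
(4 - (-2))/2^n ≤ 1e-05
6/2^n ≤ 1e-05
2^n ≥ 600000
n ≥ log₂(600000) = 19.19
n ≥ 20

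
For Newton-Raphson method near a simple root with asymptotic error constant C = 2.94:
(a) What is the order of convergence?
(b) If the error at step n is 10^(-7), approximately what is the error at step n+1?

(a) Newton-Raphson has quadratic (order 2) convergence near simple roots.
    This means |e_{n+1}| ≈ C|e_n|².

(b) With |e_n| = 10^(-7) and C = 2.94:
    |e_{n+1}| ≈ 2.94 × (10^(-7))² = 2.94 × 10^(-14)

(a) 2 (quadratic); (b) |e_{n+1}| ≈ 2.940e-14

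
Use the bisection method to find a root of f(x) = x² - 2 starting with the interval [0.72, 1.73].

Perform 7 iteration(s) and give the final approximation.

f(x) = x² - 2
Initial interval: [0.72, 1.73]

Iteration 1:
  c_1 = (0.720000 + 1.730000)/2 = 1.225000
  f(c_1) = f(1.225000) = -0.499375
  f(a) × f(c) ≥ 0, new interval: [1.225000, 1.730000]
Iteration 2:
  c_2 = (1.225000 + 1.730000)/2 = 1.477500
  f(c_2) = f(1.477500) = 0.183006
  f(a) × f(c) < 0, new interval: [1.225000, 1.477500]
Iteration 3:
  c_3 = (1.225000 + 1.477500)/2 = 1.351250
  f(c_3) = f(1.351250) = -0.174123
  f(a) × f(c) ≥ 0, new interval: [1.351250, 1.477500]
Iteration 4:
  c_4 = (1.351250 + 1.477500)/2 = 1.414375
  f(c_4) = f(1.414375) = 0.000457
  f(a) × f(c) < 0, new interval: [1.351250, 1.414375]
Iteration 5:
  c_5 = (1.351250 + 1.414375)/2 = 1.382812
  f(c_5) = f(1.382812) = -0.087830
  f(a) × f(c) ≥ 0, new interval: [1.382812, 1.414375]
Iteration 6:
  c_6 = (1.382812 + 1.414375)/2 = 1.398594
  f(c_6) = f(1.398594) = -0.043936
  f(a) × f(c) ≥ 0, new interval: [1.398594, 1.414375]
Iteration 7:
  c_7 = (1.398594 + 1.414375)/2 = 1.406484
  f(c_7) = f(1.406484) = -0.021802
  f(a) × f(c) ≥ 0, new interval: [1.406484, 1.414375]

After 7 iteration(s), the approximation is c_7 = 1.406484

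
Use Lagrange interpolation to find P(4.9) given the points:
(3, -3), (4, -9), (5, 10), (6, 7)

Lagrange interpolation formula:
P(x) = Σ yᵢ × Lᵢ(x)
where Lᵢ(x) = Π_{j≠i} (x - xⱼ)/(xᵢ - xⱼ)

L_0(4.9) = (4.9 - 4)/(3 - 4) × (4.9 - 5)/(3 - 5) × (4.9 - 6)/(3 - 6) = -0.016500
L_1(4.9) = (4.9 - 3)/(4 - 3) × (4.9 - 5)/(4 - 5) × (4.9 - 6)/(4 - 6) = 0.104500
L_2(4.9) = (4.9 - 3)/(5 - 3) × (4.9 - 4)/(5 - 4) × (4.9 - 6)/(5 - 6) = 0.940500
L_3(4.9) = (4.9 - 3)/(6 - 3) × (4.9 - 4)/(6 - 4) × (4.9 - 5)/(6 - 5) = -0.028500

P(4.9) = (-3)×L_0(4.9) + (-9)×L_1(4.9) + 10×L_2(4.9) + 7×L_3(4.9)
P(4.9) = 8.314500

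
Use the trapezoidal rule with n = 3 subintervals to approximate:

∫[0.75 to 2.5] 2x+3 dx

f(x) = 2x+3
a = 0.75, b = 2.5, n = 3
h = (b - a)/n = 0.583333

Trapezoidal rule: (h/2)[f(x₀) + 2f(x₁) + 2f(x₂) + ... + f(xₙ)]

x_0 = 0.7500, f(x_0) = 4.500000, coefficient = 1
x_1 = 1.3333, f(x_1) = 5.666667, coefficient = 2
x_2 = 1.9167, f(x_2) = 6.833333, coefficient = 2
x_3 = 2.5000, f(x_3) = 8.000000, coefficient = 1

I ≈ (0.583333/2) × 37.500000 = 10.937500
Exact value: 10.937500
Error: 0.000000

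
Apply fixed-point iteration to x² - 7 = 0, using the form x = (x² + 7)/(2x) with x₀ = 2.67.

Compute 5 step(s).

Equation: x² - 7 = 0
Fixed-point form: x = (x² + 7)/(2x)
x₀ = 2.67

x_1 = g(2.670000) = 2.645861
x_2 = g(2.645861) = 2.645751
x_3 = g(2.645751) = 2.645751
x_4 = g(2.645751) = 2.645751
x_5 = g(2.645751) = 2.645751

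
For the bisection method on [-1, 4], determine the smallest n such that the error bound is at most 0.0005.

We need (b-a)/2^n ≤ 0.0005
(4 - (-1))/2^n ≤ 0.0005
5/2^n ≤ 0.0005
2^n ≥ 10000
n ≥ log₂(10000) = 13.29
n ≥ 14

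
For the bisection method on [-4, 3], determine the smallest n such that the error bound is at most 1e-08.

We need (b-a)/2^n ≤ 1e-08
(3 - (-4))/2^n ≤ 1e-08
7/2^n ≤ 1e-08
2^n ≥ 700000000
n ≥ log₂(700000000) = 29.38
n ≥ 30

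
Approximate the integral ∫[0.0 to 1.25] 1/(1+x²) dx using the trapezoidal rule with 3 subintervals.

f(x) = 1/(1+x²)
a = 0.0, b = 1.25, n = 3
h = (b - a)/n = 0.416667

Trapezoidal rule: (h/2)[f(x₀) + 2f(x₁) + 2f(x₂) + ... + f(xₙ)]

x_0 = 0.0000, f(x_0) = 1.000000, coefficient = 1
x_1 = 0.4167, f(x_1) = 0.852071, coefficient = 2
x_2 = 0.8333, f(x_2) = 0.590164, coefficient = 2
x_3 = 1.2500, f(x_3) = 0.390244, coefficient = 1

I ≈ (0.416667/2) × 4.274714 = 0.890565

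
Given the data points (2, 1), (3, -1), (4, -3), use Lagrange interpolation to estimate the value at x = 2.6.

Lagrange interpolation formula:
P(x) = Σ yᵢ × Lᵢ(x)
where Lᵢ(x) = Π_{j≠i} (x - xⱼ)/(xᵢ - xⱼ)

L_0(2.6) = (2.6 - 3)/(2 - 3) × (2.6 - 4)/(2 - 4) = 0.280000
L_1(2.6) = (2.6 - 2)/(3 - 2) × (2.6 - 4)/(3 - 4) = 0.840000
L_2(2.6) = (2.6 - 2)/(4 - 2) × (2.6 - 3)/(4 - 3) = -0.120000

P(2.6) = 1×L_0(2.6) + (-1)×L_1(2.6) + (-3)×L_2(2.6)
P(2.6) = -0.200000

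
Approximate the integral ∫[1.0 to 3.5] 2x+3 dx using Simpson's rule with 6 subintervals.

f(x) = 2x+3
a = 1.0, b = 3.5, n = 6
h = (b - a)/n = 0.416667

Simpson's rule: (h/3)[f(x₀) + 4f(x₁) + 2f(x₂) + ... + f(xₙ)]

x_0 = 1.0000, f(x_0) = 5.000000, coefficient = 1
x_1 = 1.4167, f(x_1) = 5.833333, coefficient = 4
x_2 = 1.8333, f(x_2) = 6.666667, coefficient = 2
x_3 = 2.2500, f(x_3) = 7.500000, coefficient = 4
x_4 = 2.6667, f(x_4) = 8.333333, coefficient = 2
x_5 = 3.0833, f(x_5) = 9.166667, coefficient = 4
x_6 = 3.5000, f(x_6) = 10.000000, coefficient = 1

I ≈ (0.416667/3) × 135.000000 = 18.750000
Exact value: 18.750000
Error: 0.000000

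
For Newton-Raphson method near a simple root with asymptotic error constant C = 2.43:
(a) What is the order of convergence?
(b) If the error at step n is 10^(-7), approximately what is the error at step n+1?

(a) Newton-Raphson has quadratic (order 2) convergence near simple roots.
    This means |e_{n+1}| ≈ C|e_n|².

(b) With |e_n| = 10^(-7) and C = 2.43:
    |e_{n+1}| ≈ 2.43 × (10^(-7))² = 2.43 × 10^(-14)

(a) 2 (quadratic); (b) |e_{n+1}| ≈ 2.430e-14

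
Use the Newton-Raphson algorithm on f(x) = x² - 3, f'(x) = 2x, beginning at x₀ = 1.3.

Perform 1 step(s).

f(x) = x² - 3
f'(x) = 2x
x₀ = 1.3

Newton-Raphson formula: x_{n+1} = x_n - f(x_n)/f'(x_n)

Iteration 1:
  f(1.300000) = -1.310000
  f'(1.300000) = 2.600000
  x_1 = 1.300000 - (-1.310000)/2.600000 = 1.803846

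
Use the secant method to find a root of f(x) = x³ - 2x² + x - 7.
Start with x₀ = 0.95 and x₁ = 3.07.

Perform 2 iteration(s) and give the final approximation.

f(x) = x³ - 2x² + x - 7
x₀ = 0.95, x₁ = 3.07

Secant formula: x_{n+1} = x_n - f(x_n)(x_n - x_{n-1})/(f(x_n) - f(x_{n-1}))

Iteration 1:
  f(0.950000) = -6.997625
  f(3.070000) = 6.154643
  x_2 = 3.070000 - 6.154643×(3.070000 - 0.950000)/(6.154643 - (-6.997625))
       = 2.077940
Iteration 2:
  f(3.070000) = 6.154643
  f(2.077940) = -4.585530
  x_3 = 2.077940 - (-4.585530)×(2.077940 - 3.070000)/(-4.585530 - 6.154643)
       = 2.501501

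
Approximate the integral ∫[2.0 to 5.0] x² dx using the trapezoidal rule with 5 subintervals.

f(x) = x²
a = 2.0, b = 5.0, n = 5
h = (b - a)/n = 0.600000

Trapezoidal rule: (h/2)[f(x₀) + 2f(x₁) + 2f(x₂) + ... + f(xₙ)]

x_0 = 2.0000, f(x_0) = 4.000000, coefficient = 1
x_1 = 2.6000, f(x_1) = 6.760000, coefficient = 2
x_2 = 3.2000, f(x_2) = 10.240000, coefficient = 2
x_3 = 3.8000, f(x_3) = 14.440000, coefficient = 2
x_4 = 4.4000, f(x_4) = 19.360000, coefficient = 2
x_5 = 5.0000, f(x_5) = 25.000000, coefficient = 1

I ≈ (0.600000/2) × 130.600000 = 39.180000
Exact value: 39.000000
Error: 0.180000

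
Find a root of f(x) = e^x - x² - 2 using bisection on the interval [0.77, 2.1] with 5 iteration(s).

f(x) = e^x - x² - 2
Initial interval: [0.77, 2.1]

Iteration 1:
  c_1 = (0.770000 + 2.100000)/2 = 1.435000
  f(c_1) = f(1.435000) = 0.140420
  f(a) × f(c) < 0, new interval: [0.770000, 1.435000]
Iteration 2:
  c_2 = (0.770000 + 1.435000)/2 = 1.102500
  f(c_2) = f(1.102500) = -0.203820
  f(a) × f(c) ≥ 0, new interval: [1.102500, 1.435000]
Iteration 3:
  c_3 = (1.102500 + 1.435000)/2 = 1.268750
  f(c_3) = f(1.268750) = -0.053322
  f(a) × f(c) ≥ 0, new interval: [1.268750, 1.435000]
Iteration 4:
  c_4 = (1.268750 + 1.435000)/2 = 1.351875
  f(c_4) = f(1.351875) = 0.037099
  f(a) × f(c) < 0, new interval: [1.268750, 1.351875]
Iteration 5:
  c_5 = (1.268750 + 1.351875)/2 = 1.310313
  f(c_5) = f(1.310313) = -0.009587
  f(a) × f(c) ≥ 0, new interval: [1.310313, 1.351875]

After 5 iteration(s), the approximation is c_5 = 1.310313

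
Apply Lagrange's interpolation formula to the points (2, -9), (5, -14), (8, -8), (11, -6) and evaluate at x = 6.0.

Lagrange interpolation formula:
P(x) = Σ yᵢ × Lᵢ(x)
where Lᵢ(x) = Π_{j≠i} (x - xⱼ)/(xᵢ - xⱼ)

L_0(6.0) = (6.0 - 5)/(2 - 5) × (6.0 - 8)/(2 - 8) × (6.0 - 11)/(2 - 11) = -0.061728
L_1(6.0) = (6.0 - 2)/(5 - 2) × (6.0 - 8)/(5 - 8) × (6.0 - 11)/(5 - 11) = 0.740741
L_2(6.0) = (6.0 - 2)/(8 - 2) × (6.0 - 5)/(8 - 5) × (6.0 - 11)/(8 - 11) = 0.370370
L_3(6.0) = (6.0 - 2)/(11 - 2) × (6.0 - 5)/(11 - 5) × (6.0 - 8)/(11 - 8) = -0.049383

P(6.0) = (-9)×L_0(6.0) + (-14)×L_1(6.0) + (-8)×L_2(6.0) + (-6)×L_3(6.0)
P(6.0) = -12.481481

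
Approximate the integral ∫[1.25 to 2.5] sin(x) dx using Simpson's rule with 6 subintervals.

f(x) = sin(x)
a = 1.25, b = 2.5, n = 6
h = (b - a)/n = 0.208333

Simpson's rule: (h/3)[f(x₀) + 4f(x₁) + 2f(x₂) + ... + f(xₙ)]

x_0 = 1.2500, f(x_0) = 0.948985, coefficient = 1
x_1 = 1.4583, f(x_1) = 0.993683, coefficient = 4
x_2 = 1.6667, f(x_2) = 0.995408, coefficient = 2
x_3 = 1.8750, f(x_3) = 0.954086, coefficient = 4
x_4 = 2.0833, f(x_4) = 0.871503, coefficient = 2
x_5 = 2.2917, f(x_5) = 0.751232, coefficient = 4
x_6 = 2.5000, f(x_6) = 0.598472, coefficient = 1

I ≈ (0.208333/3) × 16.077279 = 1.116478
Exact value: 1.116466
Error: 0.000012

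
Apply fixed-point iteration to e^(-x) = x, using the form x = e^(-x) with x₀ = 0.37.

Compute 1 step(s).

Equation: e^(-x) = x
Fixed-point form: x = e^(-x)
x₀ = 0.37

x_1 = g(0.370000) = 0.690734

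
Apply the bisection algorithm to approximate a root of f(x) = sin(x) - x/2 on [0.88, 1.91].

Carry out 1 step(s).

f(x) = sin(x) - x/2
Initial interval: [0.88, 1.91]

Iteration 1:
  c_1 = (0.880000 + 1.910000)/2 = 1.395000
  f(c_1) = f(1.395000) = 0.287088
  f(a) × f(c) ≥ 0, new interval: [1.395000, 1.910000]

After 1 iteration(s), the approximation is c_1 = 1.395000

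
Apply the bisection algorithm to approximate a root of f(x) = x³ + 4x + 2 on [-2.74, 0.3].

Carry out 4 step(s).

f(x) = x³ + 4x + 2
Initial interval: [-2.74, 0.3]

Iteration 1:
  c_1 = (-2.740000 + 0.300000)/2 = -1.220000
  f(c_1) = f(-1.220000) = -4.695848
  f(a) × f(c) ≥ 0, new interval: [-1.220000, 0.300000]
Iteration 2:
  c_2 = (-1.220000 + 0.300000)/2 = -0.460000
  f(c_2) = f(-0.460000) = 0.062664
  f(a) × f(c) < 0, new interval: [-1.220000, -0.460000]
Iteration 3:
  c_3 = (-1.220000 + (-0.460000))/2 = -0.840000
  f(c_3) = f(-0.840000) = -1.952704
  f(a) × f(c) ≥ 0, new interval: [-0.840000, -0.460000]
Iteration 4:
  c_4 = (-0.840000 + (-0.460000))/2 = -0.650000
  f(c_4) = f(-0.650000) = -0.874625
  f(a) × f(c) ≥ 0, new interval: [-0.650000, -0.460000]

After 4 iteration(s), the approximation is c_4 = -0.650000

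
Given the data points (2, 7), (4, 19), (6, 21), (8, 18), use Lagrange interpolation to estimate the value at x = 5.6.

Lagrange interpolation formula:
P(x) = Σ yᵢ × Lᵢ(x)
where Lᵢ(x) = Π_{j≠i} (x - xⱼ)/(xᵢ - xⱼ)

L_0(5.6) = (5.6 - 4)/(2 - 4) × (5.6 - 6)/(2 - 6) × (5.6 - 8)/(2 - 8) = -0.032000
L_1(5.6) = (5.6 - 2)/(4 - 2) × (5.6 - 6)/(4 - 6) × (5.6 - 8)/(4 - 8) = 0.216000
L_2(5.6) = (5.6 - 2)/(6 - 2) × (5.6 - 4)/(6 - 4) × (5.6 - 8)/(6 - 8) = 0.864000
L_3(5.6) = (5.6 - 2)/(8 - 2) × (5.6 - 4)/(8 - 4) × (5.6 - 6)/(8 - 6) = -0.048000

P(5.6) = 7×L_0(5.6) + 19×L_1(5.6) + 21×L_2(5.6) + 18×L_3(5.6)
P(5.6) = 21.160000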